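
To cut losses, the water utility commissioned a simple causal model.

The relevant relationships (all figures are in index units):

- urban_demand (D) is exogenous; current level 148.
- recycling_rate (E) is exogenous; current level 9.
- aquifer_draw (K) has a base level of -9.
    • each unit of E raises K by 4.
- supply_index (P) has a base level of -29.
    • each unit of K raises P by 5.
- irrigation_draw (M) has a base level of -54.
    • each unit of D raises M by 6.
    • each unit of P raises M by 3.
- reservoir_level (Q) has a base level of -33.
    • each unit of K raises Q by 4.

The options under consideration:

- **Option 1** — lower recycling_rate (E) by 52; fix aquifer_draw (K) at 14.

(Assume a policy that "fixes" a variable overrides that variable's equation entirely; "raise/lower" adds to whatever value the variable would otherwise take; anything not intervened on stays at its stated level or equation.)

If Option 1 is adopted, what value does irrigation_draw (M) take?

957

Option 1 (E − 52, K := 14):
  D = 148
  E = 9 − 52 = -43
  K = 14
  P = -29 + 5·14 = 41
  M = -54 + 6·148 + 3·41 = 957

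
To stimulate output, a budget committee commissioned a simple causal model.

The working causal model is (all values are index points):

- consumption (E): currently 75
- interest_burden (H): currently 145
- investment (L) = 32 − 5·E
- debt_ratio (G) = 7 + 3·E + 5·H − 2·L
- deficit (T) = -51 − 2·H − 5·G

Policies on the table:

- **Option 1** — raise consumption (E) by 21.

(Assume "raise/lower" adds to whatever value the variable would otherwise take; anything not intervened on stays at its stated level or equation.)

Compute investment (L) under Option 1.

-448

Option 1 (E + 21):
  E = 75 + 21 = 96
  L = 32 − 5·96 = -448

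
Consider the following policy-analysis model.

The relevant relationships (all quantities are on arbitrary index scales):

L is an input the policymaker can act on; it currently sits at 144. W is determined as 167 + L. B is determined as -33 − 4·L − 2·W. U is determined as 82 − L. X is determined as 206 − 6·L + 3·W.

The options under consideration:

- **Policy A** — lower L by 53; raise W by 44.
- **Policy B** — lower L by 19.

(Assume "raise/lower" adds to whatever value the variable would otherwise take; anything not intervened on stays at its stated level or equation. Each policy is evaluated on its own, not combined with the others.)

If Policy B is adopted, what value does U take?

-43

Policy B (L − 19):
  L = 144 − 19 = 125
  U = 82 − 125 = -43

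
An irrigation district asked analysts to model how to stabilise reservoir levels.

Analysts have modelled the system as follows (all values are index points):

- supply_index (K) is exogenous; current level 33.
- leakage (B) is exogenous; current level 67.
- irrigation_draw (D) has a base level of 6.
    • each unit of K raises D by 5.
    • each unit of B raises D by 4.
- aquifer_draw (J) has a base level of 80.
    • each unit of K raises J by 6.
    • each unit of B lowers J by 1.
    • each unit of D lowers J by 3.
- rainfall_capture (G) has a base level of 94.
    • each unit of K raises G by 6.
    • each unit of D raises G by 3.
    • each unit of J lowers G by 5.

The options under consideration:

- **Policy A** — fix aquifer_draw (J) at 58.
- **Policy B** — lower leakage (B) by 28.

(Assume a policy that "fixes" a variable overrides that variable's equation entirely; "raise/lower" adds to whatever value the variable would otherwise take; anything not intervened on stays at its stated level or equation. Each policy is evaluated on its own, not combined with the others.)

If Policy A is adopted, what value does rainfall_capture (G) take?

Policy A (J := 58):
  K = 33
  B = 67
  D = 6 + 5·33 + 4·67 = 439
  J = 58
  G = 94 + 6·33 + 3·439 − 5·58 = 1319

1319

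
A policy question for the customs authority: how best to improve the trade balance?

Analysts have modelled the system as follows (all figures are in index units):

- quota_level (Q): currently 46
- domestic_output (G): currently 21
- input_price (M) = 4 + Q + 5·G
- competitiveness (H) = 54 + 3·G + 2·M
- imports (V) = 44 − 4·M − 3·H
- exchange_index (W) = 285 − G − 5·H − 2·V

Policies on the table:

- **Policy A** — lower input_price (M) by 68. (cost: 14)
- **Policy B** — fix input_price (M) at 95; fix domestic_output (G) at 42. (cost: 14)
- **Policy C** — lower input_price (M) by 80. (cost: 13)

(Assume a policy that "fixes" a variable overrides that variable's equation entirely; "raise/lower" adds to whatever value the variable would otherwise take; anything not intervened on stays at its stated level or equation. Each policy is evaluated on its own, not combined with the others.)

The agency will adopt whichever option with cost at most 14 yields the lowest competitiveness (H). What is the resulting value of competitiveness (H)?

Policy A (M − 68):
  Q = 46
  G = 21
  M = 4 + 46 + 5·21 (−68 from intervention) = 87
  H = 54 + 3·21 + 2·87 = 291
Policy B (M := 95, G := 42):
  Q = 46
  G = 42
  M = 95
  H = 54 + 3·42 + 2·95 = 370
Policy C (M − 80):
  Q = 46
  G = 21
  M = 4 + 46 + 5·21 (−80 from intervention) = 75
  H = 54 + 3·21 + 2·75 = 267
Comparing — Policy A: H=291, Policy B: H=370, Policy C: H=267. Lowest is 267 (Policy C).

267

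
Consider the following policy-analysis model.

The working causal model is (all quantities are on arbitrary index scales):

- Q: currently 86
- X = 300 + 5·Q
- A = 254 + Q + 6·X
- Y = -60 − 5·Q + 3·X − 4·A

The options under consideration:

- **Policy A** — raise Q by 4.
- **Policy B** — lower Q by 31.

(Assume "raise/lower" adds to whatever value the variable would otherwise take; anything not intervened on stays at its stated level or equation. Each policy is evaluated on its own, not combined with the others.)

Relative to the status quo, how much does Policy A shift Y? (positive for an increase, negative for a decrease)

-456

Baseline:
  Q = 86
  X = 300 + 5·86 = 730
  A = 254 + 86 + 6·730 = 4720
  Y = -60 − 5·86 + 3·730 − 4·4720 = -17180
Policy A (Q + 4):
  Q = 86 + 4 = 90
  X = 300 + 5·90 = 750
  A = 254 + 90 + 6·750 = 4844
  Y = -60 − 5·90 + 3·750 − 4·4844 = -17636
Change in Y: -17636 − (-17180) = -456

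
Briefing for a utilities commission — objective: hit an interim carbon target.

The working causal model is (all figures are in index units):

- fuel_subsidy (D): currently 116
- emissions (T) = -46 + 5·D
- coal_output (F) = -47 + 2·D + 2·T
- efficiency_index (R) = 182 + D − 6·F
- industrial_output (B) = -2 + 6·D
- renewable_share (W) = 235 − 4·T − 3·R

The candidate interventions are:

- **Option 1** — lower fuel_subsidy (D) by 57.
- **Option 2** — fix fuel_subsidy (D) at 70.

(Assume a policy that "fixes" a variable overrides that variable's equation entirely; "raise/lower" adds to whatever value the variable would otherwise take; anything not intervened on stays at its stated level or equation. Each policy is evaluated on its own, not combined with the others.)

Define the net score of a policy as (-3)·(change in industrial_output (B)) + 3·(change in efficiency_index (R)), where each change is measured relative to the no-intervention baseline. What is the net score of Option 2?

10626

Baseline:
  D = 116
  T = -46 + 5·116 = 534
  F = -47 + 2·116 + 2·534 = 1253
  R = 182 + 116 − 6·1253 = -7220
  B = -2 + 6·116 = 694
Option 2 (D := 70):
  D = 70
  T = -46 + 5·70 = 304
  F = -47 + 2·70 + 2·304 = 701
  R = 182 + 70 − 6·701 = -3954
  B = -2 + 6·70 = 418
ΔB = 418 − 694 = -276; ΔR = -3954 − (-7220) = 3266
Score = (-3)·(-276) + 3·3266 = 10626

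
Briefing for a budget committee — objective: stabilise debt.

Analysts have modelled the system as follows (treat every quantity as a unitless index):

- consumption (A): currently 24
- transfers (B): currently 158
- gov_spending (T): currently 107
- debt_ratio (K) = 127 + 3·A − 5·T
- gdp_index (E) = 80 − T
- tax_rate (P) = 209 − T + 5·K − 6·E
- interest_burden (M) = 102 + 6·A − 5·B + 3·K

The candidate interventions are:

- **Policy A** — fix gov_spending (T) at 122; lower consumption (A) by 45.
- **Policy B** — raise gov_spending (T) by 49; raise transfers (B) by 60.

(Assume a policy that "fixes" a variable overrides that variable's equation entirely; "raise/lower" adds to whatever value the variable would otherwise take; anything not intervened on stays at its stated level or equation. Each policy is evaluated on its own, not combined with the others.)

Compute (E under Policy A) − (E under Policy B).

Policy A (T := 122, A − 45):
  T = 122
  E = 80 − 122 = -42
Policy B (T + 49, B + 60):
  T = 107 + 49 = 156
  E = 80 − 156 = -76
E: -42 − (-76) = 34

34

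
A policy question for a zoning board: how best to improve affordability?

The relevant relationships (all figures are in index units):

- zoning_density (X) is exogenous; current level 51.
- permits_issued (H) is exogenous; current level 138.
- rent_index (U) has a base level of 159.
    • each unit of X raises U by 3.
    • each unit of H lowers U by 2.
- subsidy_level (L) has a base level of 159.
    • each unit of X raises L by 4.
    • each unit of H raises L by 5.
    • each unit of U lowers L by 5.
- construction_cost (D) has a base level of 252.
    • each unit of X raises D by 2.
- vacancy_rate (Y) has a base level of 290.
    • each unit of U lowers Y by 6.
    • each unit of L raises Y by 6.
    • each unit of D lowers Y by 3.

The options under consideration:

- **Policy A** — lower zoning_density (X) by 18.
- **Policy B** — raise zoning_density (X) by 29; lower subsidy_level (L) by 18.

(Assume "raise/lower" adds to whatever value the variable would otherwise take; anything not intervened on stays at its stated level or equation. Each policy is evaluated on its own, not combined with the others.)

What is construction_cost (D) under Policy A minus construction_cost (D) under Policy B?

-94

Policy A (X − 18):
  X = 51 − 18 = 33
  D = 252 + 2·33 = 318
Policy B (X + 29, L − 18):
  X = 51 + 29 = 80
  D = 252 + 2·80 = 412
D: 318 − 412 = -94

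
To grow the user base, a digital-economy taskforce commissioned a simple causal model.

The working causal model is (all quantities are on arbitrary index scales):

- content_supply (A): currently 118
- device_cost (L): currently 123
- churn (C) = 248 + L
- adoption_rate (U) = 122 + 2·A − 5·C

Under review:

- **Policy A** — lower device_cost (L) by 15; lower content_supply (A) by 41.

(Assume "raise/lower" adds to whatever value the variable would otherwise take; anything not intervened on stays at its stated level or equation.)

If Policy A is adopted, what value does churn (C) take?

356

Policy A (L − 15, A − 41):
  L = 123 − 15 = 108
  C = 248 + 108 = 356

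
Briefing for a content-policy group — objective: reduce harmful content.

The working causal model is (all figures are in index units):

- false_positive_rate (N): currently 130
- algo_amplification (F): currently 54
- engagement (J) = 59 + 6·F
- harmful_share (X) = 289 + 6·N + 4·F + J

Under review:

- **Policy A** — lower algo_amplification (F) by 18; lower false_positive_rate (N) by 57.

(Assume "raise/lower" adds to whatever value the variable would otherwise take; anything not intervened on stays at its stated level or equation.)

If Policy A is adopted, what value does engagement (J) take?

Policy A (F − 18, N − 57):
  F = 54 − 18 = 36
  J = 59 + 6·36 = 275

275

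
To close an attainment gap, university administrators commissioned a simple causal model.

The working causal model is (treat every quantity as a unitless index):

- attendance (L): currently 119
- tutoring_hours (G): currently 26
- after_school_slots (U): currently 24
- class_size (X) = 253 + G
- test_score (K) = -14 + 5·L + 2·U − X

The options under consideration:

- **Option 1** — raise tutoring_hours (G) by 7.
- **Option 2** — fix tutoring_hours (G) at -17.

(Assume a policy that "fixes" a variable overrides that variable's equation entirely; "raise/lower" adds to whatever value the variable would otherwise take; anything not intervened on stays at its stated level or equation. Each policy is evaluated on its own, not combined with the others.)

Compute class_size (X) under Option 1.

Option 1 (G + 7):
  G = 26 + 7 = 33
  X = 253 + 33 = 286

286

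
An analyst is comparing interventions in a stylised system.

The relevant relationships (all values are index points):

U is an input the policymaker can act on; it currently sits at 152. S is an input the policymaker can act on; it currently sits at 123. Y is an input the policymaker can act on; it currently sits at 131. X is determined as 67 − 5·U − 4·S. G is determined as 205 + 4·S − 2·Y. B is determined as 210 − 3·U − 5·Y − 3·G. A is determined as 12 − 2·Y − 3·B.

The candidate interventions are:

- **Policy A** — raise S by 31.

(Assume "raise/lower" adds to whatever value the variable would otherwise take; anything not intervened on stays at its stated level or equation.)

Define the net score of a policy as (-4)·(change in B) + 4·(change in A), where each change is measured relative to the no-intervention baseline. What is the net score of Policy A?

5952

Baseline:
  U = 152
  S = 123
  Y = 131
  G = 205 + 4·123 − 2·131 = 435
  B = 210 − 3·152 − 5·131 − 3·435 = -2206
  A = 12 − 2·131 − 3·(-2206) = 6368
Policy A (S + 31):
  U = 152
  S = 123 + 31 = 154
  Y = 131
  G = 205 + 4·154 − 2·131 = 559
  B = 210 − 3·152 − 5·131 − 3·559 = -2578
  A = 12 − 2·131 − 3·(-2578) = 7484
ΔB = -2578 − (-2206) = -372; ΔA = 7484 − 6368 = 1116
Score = (-4)·(-372) + 4·1116 = 5952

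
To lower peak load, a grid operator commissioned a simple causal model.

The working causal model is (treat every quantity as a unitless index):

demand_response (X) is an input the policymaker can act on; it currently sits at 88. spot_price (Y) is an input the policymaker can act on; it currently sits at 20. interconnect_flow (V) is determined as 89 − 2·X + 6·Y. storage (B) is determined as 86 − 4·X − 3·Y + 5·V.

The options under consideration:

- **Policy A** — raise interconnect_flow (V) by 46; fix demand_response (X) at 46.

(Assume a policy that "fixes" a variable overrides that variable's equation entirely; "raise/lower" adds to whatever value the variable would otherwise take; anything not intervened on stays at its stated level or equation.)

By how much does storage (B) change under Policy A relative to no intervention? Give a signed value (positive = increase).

818

Baseline:
  X = 88
  Y = 20
  V = 89 − 2·88 + 6·20 = 33
  B = 86 − 4·88 − 3·20 + 5·33 = -161
Policy A (V + 46, X := 46):
  X = 46
  Y = 20
  V = 89 − 2·46 + 6·20 (+46 from intervention) = 163
  B = 86 − 4·46 − 3·20 + 5·163 = 657
Change in B: 657 − (-161) = 818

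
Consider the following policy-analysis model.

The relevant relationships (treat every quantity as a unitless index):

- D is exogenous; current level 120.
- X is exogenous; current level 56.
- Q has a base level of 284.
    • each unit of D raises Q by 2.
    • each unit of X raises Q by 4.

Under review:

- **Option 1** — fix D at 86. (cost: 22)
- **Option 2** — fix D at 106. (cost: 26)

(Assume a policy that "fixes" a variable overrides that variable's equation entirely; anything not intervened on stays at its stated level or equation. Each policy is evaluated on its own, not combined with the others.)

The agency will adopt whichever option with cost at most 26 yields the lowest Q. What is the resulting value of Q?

Option 1 (D := 86):
  D = 86
  X = 56
  Q = 284 + 2·86 + 4·56 = 680
Option 2 (D := 106):
  D = 106
  X = 56
  Q = 284 + 2·106 + 4·56 = 720
Comparing — Option 1: Q=680, Option 2: Q=720. Lowest is 680 (Option 1).

680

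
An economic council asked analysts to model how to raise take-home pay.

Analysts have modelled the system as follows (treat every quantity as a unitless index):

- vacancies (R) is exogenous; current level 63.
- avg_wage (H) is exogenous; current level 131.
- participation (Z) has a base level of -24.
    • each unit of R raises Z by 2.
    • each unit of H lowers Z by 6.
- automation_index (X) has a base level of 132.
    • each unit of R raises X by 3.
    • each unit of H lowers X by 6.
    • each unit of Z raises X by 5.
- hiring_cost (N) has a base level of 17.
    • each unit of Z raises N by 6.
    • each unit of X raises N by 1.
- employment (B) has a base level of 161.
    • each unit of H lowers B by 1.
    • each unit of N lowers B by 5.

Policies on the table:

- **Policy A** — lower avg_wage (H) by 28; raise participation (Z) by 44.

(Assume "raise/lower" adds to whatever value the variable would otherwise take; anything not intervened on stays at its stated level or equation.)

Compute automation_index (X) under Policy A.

-2657

Policy A (H − 28, Z + 44):
  R = 63
  H = 131 − 28 = 103
  Z = -24 + 2·63 − 6·103 (+44 from intervention) = -472
  X = 132 + 3·63 − 6·103 + 5·(-472) = -2657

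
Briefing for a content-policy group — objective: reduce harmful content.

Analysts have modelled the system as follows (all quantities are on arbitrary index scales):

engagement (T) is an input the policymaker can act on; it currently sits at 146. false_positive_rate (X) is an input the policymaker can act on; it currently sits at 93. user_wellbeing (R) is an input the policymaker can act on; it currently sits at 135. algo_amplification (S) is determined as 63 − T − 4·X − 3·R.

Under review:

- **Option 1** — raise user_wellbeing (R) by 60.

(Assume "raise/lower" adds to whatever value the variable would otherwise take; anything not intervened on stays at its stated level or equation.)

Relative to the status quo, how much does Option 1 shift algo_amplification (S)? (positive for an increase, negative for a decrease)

Baseline:
  T = 146
  X = 93
  R = 135
  S = 63 − 146 − 4·93 − 3·135 = -860
Option 1 (R + 60):
  T = 146
  X = 93
  R = 135 + 60 = 195
  S = 63 − 146 − 4·93 − 3·195 = -1040
Change in S: -1040 − (-860) = -180

-180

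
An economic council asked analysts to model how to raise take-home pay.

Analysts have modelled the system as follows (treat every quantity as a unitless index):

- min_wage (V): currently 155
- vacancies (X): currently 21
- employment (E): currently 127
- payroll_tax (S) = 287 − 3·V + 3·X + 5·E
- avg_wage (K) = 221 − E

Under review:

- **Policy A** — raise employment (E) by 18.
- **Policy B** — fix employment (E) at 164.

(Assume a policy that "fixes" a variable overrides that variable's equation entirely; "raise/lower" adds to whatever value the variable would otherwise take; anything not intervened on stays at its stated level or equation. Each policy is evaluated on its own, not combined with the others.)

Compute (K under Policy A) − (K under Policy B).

19

Policy A (E + 18):
  E = 127 + 18 = 145
  K = 221 − 145 = 76
Policy B (E := 164):
  E = 164
  K = 221 − 164 = 57
K: 76 − 57 = 19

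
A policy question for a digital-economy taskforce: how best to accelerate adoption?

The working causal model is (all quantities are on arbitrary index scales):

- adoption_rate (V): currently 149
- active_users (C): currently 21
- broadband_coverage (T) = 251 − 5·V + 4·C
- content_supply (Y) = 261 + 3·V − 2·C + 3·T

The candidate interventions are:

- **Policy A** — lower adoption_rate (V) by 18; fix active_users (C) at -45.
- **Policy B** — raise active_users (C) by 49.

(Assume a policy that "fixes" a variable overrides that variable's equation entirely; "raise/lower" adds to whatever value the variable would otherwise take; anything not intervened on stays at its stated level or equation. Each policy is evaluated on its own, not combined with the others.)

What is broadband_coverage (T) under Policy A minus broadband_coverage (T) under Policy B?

-370

Policy A (V − 18, C := -45):
  V = 149 − 18 = 131
  C = -45
  T = 251 − 5·131 + 4·(-45) = -584
Policy B (C + 49):
  V = 149
  C = 21 + 49 = 70
  T = 251 − 5·149 + 4·70 = -214
T: -584 − (-214) = -370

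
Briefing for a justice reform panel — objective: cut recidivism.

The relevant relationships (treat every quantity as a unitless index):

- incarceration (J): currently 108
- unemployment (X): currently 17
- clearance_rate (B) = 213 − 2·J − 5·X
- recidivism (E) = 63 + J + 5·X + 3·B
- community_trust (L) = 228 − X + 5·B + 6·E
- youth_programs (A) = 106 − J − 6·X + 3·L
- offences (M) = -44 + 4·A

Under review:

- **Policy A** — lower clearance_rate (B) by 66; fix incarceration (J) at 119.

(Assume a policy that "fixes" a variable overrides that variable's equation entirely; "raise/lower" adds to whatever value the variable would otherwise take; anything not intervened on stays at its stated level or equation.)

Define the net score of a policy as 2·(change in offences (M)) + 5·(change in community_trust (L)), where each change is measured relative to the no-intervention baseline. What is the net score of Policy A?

Baseline:
  J = 108
  X = 17
  B = 213 − 2·108 − 5·17 = -88
  E = 63 + 108 + 5·17 + 3·(-88) = -8
  L = 228 − 17 + 5·(-88) + 6·(-8) = -277
  A = 106 − 108 − 6·17 + 3·(-277) = -935
  M = -44 + 4·(-935) = -3784
Policy A (B − 66, J := 119):
  J = 119
  X = 17
  B = 213 − 2·119 − 5·17 (−66 from intervention) = -176
  E = 63 + 119 + 5·17 + 3·(-176) = -261
  L = 228 − 17 + 5·(-176) + 6·(-261) = -2235
  A = 106 − 119 − 6·17 + 3·(-2235) = -6820
  M = -44 + 4·(-6820) = -27324
ΔM = -27324 − (-3784) = -23540; ΔL = -2235 − (-277) = -1958
Score = 2·(-23540) + 5·(-1958) = -56870

-56870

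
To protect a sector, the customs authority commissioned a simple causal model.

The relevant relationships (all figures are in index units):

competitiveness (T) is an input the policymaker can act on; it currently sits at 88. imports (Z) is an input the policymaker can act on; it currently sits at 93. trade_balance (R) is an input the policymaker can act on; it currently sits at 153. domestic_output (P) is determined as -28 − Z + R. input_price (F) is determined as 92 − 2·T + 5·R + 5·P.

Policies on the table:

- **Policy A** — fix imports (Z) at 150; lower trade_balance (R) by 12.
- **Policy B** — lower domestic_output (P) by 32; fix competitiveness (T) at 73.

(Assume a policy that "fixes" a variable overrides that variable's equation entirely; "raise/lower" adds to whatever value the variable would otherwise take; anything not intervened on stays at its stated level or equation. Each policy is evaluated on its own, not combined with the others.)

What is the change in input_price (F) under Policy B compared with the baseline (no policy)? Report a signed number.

Baseline:
  T = 88
  Z = 93
  R = 153
  P = -28 − 93 + 153 = 32
  F = 92 − 2·88 + 5·153 + 5·32 = 841
Policy B (P − 32, T := 73):
  T = 73
  Z = 93
  R = 153
  P = -28 − 93 + 153 (−32 from intervention) = 0
  F = 92 − 2·73 + 5·153 + 5·0 = 711
Change in F: 711 − 841 = -130

-130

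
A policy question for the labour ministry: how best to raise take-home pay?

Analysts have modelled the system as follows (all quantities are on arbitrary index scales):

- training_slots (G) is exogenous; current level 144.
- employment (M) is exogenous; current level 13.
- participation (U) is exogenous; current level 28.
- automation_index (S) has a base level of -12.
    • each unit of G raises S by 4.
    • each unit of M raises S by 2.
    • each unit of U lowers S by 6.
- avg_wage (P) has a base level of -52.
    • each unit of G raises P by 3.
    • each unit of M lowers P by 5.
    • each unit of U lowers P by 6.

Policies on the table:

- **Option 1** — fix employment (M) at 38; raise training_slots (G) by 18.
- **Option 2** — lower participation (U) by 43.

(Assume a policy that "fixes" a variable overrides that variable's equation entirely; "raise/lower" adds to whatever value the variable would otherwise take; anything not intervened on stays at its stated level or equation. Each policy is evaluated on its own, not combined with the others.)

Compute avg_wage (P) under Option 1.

76

Option 1 (M := 38, G + 18):
  G = 144 + 18 = 162
  M = 38
  U = 28
  P = -52 + 3·162 − 5·38 − 6·28 = 76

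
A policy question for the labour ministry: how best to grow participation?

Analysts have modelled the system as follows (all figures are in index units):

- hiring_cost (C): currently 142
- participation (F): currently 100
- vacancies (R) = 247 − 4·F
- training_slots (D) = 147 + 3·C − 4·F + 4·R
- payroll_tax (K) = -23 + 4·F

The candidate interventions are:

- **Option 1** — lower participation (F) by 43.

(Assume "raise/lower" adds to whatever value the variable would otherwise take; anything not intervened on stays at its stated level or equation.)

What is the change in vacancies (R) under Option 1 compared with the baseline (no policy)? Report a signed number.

Baseline:
  F = 100
  R = 247 − 4·100 = -153
Option 1 (F − 43):
  F = 100 − 43 = 57
  R = 247 − 4·57 = 19
Change in R: 19 − (-153) = 172

172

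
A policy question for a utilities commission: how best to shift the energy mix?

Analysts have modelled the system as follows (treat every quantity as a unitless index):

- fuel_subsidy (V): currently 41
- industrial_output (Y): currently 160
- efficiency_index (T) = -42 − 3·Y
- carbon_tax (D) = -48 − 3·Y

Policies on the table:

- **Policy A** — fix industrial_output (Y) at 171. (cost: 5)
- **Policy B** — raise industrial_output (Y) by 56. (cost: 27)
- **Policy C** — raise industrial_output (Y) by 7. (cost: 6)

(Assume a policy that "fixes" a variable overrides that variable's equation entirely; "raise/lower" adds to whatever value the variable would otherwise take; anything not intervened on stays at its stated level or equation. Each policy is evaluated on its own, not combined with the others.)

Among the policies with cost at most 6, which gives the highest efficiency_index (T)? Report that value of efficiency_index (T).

Policy A (Y := 171):
  Y = 171
  T = -42 − 3·171 = -555
Policy C (Y + 7):
  Y = 160 + 7 = 167
  T = -42 − 3·167 = -543
Comparing — Policy A: T=-555, Policy C: T=-543. Highest is -543 (Policy C).

-543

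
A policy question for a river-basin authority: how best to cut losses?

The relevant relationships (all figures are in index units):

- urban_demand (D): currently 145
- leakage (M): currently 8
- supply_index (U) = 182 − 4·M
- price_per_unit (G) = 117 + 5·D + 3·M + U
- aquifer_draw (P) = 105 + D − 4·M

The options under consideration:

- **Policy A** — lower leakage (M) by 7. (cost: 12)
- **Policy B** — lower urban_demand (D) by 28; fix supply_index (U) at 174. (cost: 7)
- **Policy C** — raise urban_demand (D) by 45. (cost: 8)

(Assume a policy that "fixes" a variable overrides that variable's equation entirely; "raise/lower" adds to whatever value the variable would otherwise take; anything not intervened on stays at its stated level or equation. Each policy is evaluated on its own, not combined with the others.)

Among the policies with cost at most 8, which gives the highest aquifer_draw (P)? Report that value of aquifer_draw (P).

263

Policy B (D − 28, U := 174):
  D = 145 − 28 = 117
  M = 8
  P = 105 + 117 − 4·8 = 190
Policy C (D + 45):
  D = 145 + 45 = 190
  M = 8
  P = 105 + 190 − 4·8 = 263
Comparing — Policy B: P=190, Policy C: P=263. Highest is 263 (Policy C).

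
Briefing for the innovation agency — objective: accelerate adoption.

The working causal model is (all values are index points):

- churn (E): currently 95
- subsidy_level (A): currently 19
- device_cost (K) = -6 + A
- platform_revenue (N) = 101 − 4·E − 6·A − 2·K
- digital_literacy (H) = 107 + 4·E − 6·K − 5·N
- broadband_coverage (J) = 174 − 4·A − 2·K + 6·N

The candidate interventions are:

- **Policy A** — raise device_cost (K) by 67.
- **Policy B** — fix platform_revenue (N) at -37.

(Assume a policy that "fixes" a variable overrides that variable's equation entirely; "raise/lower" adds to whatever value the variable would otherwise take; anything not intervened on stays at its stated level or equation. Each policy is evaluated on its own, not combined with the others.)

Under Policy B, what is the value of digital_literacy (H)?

Policy B (N := -37):
  E = 95
  A = 19
  K = -6 + 19 = 13
  N = -37
  H = 107 + 4·95 − 6·13 − 5·(-37) = 594

594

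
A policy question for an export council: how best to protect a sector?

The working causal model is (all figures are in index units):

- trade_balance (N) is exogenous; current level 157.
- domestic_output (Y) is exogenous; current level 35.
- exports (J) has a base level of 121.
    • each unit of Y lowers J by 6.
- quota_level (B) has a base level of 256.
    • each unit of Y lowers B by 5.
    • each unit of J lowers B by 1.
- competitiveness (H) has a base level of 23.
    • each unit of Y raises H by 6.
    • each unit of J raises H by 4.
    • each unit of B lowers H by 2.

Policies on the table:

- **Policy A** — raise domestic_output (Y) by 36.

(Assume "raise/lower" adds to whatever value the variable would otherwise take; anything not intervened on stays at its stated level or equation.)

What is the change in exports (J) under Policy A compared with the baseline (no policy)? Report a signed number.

Baseline:
  Y = 35
  J = 121 − 6·35 = -89
Policy A (Y + 36):
  Y = 35 + 36 = 71
  J = 121 − 6·71 = -305
Change in J: -305 − (-89) = -216

-216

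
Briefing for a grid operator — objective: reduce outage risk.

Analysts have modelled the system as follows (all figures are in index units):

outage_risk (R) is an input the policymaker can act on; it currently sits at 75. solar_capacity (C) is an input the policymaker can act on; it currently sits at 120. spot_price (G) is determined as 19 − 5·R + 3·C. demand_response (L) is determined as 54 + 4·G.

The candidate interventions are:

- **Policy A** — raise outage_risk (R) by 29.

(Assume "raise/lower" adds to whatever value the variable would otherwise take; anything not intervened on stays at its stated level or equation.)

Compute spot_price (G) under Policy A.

Policy A (R + 29):
  R = 75 + 29 = 104
  C = 120
  G = 19 − 5·104 + 3·120 = -141

-141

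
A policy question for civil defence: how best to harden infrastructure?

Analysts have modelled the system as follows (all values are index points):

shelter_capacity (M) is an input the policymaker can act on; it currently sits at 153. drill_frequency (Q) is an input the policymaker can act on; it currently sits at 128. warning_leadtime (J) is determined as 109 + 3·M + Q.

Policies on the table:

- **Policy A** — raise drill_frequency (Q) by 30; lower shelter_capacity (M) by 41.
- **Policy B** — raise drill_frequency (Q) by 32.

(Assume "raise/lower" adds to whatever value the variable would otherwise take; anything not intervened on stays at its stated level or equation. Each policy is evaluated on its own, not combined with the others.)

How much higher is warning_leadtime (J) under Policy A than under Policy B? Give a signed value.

-125

Policy A (Q + 30, M − 41):
  M = 153 − 41 = 112
  Q = 128 + 30 = 158
  J = 109 + 3·112 + 158 = 603
Policy B (Q + 32):
  M = 153
  Q = 128 + 32 = 160
  J = 109 + 3·153 + 160 = 728
J: 603 − 728 = -125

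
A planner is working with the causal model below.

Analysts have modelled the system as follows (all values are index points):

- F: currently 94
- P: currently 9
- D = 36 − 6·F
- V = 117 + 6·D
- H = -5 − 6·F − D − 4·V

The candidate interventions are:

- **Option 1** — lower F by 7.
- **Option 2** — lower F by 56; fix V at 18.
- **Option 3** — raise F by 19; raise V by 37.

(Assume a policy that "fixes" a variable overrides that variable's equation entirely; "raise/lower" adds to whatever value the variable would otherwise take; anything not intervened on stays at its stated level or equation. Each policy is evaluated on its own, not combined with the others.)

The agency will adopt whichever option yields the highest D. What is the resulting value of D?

Option 1 (F − 7):
  F = 94 − 7 = 87
  D = 36 − 6·87 = -486
Option 2 (F − 56, V := 18):
  F = 94 − 56 = 38
  D = 36 − 6·38 = -192
Option 3 (F + 19, V + 37):
  F = 94 + 19 = 113
  D = 36 − 6·113 = -642
Comparing — Option 1: D=-486, Option 2: D=-192, Option 3: D=-642. Highest is -192 (Option 2).

-192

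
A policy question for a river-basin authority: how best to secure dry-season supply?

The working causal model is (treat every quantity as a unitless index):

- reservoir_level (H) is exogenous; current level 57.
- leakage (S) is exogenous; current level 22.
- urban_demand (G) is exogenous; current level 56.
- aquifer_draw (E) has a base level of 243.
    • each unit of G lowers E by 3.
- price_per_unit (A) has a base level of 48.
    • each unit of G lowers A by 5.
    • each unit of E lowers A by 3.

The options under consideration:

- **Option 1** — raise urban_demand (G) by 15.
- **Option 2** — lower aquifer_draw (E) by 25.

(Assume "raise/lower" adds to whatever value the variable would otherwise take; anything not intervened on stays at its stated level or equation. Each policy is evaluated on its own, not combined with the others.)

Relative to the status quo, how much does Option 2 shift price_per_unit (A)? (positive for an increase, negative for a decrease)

75

Baseline:
  G = 56
  E = 243 − 3·56 = 75
  A = 48 − 5·56 − 3·75 = -457
Option 2 (E − 25):
  G = 56
  E = 243 − 3·56 (−25 from intervention) = 50
  A = 48 − 5·56 − 3·50 = -382
Change in A: -382 − (-457) = 75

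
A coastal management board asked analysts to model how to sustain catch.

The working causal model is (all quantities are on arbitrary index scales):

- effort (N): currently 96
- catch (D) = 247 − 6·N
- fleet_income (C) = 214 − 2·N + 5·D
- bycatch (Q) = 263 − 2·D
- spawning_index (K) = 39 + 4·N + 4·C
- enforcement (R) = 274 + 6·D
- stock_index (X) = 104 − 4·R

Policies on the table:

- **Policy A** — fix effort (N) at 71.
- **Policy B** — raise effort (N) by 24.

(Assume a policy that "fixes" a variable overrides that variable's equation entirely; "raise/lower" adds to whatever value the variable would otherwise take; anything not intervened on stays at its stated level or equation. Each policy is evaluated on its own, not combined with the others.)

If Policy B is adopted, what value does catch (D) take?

-473

Policy B (N + 24):
  N = 96 + 24 = 120
  D = 247 − 6·120 = -473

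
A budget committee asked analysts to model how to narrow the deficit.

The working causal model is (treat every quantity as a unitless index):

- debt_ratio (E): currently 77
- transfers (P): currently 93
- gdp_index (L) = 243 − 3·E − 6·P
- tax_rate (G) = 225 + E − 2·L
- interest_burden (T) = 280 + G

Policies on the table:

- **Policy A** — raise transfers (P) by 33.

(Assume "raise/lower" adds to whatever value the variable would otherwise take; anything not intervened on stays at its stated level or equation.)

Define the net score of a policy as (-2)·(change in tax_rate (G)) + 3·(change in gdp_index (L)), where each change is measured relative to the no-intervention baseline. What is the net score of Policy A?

Baseline:
  E = 77
  P = 93
  L = 243 − 3·77 − 6·93 = -546
  G = 225 + 77 − 2·(-546) = 1394
Policy A (P + 33):
  E = 77
  P = 93 + 33 = 126
  L = 243 − 3·77 − 6·126 = -744
  G = 225 + 77 − 2·(-744) = 1790
ΔG = 1790 − 1394 = 396; ΔL = -744 − (-546) = -198
Score = (-2)·396 + 3·(-198) = -1386

-1386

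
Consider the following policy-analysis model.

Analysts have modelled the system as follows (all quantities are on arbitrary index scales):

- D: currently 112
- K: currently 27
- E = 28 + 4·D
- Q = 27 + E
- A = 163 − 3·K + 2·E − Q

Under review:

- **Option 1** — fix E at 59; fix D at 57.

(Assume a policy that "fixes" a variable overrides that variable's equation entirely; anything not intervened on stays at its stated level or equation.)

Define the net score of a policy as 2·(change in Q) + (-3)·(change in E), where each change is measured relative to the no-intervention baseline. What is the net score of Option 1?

417

Baseline:
  D = 112
  E = 28 + 4·112 = 476
  Q = 27 + 476 = 503
Option 1 (E := 59, D := 57):
  D = 57
  E = 59
  Q = 27 + 59 = 86
ΔQ = 86 − 503 = -417; ΔE = 59 − 476 = -417
Score = 2·(-417) + (-3)·(-417) = 417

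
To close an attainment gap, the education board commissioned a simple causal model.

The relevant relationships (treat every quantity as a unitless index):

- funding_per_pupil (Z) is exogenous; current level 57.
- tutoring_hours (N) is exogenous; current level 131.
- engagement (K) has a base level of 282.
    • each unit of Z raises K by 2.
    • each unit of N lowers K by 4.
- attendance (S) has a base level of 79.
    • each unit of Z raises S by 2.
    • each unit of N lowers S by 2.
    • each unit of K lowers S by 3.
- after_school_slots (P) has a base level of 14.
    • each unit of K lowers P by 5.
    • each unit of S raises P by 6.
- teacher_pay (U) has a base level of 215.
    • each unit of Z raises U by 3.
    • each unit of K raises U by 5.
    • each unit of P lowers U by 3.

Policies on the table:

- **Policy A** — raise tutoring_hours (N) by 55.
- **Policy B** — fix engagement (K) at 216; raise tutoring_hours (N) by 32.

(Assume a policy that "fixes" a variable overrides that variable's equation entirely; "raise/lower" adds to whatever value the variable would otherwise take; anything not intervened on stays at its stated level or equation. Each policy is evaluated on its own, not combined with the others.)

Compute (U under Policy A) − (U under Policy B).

Policy A (N + 55):
  Z = 57
  N = 131 + 55 = 186
  K = 282 + 2·57 − 4·186 = -348
  S = 79 + 2·57 − 2·186 − 3·(-348) = 865
  P = 14 − 5·(-348) + 6·865 = 6944
  U = 215 + 3·57 + 5·(-348) − 3·6944 = -22186
Policy B (K := 216, N + 32):
  Z = 57
  N = 131 + 32 = 163
  K = 216
  S = 79 + 2·57 − 2·163 − 3·216 = -781
  P = 14 − 5·216 + 6·(-781) = -5752
  U = 215 + 3·57 + 5·216 − 3·(-5752) = 18722
U: -22186 − 18722 = -40908

-40908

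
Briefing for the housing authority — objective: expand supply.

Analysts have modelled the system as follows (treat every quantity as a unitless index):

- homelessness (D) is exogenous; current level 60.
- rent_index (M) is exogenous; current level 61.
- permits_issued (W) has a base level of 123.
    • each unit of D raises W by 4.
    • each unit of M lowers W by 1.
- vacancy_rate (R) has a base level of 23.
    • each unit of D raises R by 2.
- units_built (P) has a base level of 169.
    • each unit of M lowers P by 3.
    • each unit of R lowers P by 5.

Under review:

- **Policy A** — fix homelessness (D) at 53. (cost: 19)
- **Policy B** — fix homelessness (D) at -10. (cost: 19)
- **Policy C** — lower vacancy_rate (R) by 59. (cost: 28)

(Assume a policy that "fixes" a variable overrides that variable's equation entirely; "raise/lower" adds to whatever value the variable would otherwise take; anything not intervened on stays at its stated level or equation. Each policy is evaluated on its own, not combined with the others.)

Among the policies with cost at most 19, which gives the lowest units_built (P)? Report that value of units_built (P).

-659

Policy A (D := 53):
  D = 53
  M = 61
  R = 23 + 2·53 = 129
  P = 169 − 3·61 − 5·129 = -659
Policy B (D := -10):
  D = -10
  M = 61
  R = 23 + 2·(-10) = 3
  P = 169 − 3·61 − 5·3 = -29
Comparing — Policy A: P=-659, Policy B: P=-29. Lowest is -659 (Policy A).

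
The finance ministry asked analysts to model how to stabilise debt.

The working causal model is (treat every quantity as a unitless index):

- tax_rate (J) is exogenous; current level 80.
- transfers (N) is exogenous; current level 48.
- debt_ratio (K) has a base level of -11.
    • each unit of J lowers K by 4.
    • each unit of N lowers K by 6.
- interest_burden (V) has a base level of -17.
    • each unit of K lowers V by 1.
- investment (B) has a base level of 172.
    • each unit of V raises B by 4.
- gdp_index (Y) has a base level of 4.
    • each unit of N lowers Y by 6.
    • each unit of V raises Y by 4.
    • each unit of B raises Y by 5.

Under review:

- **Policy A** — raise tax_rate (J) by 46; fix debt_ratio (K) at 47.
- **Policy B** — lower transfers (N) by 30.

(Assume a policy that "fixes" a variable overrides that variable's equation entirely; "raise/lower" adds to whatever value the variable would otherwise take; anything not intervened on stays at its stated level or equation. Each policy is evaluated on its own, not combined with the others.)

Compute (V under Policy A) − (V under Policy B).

-486

Policy A (J + 46, K := 47):
  J = 80 + 46 = 126
  N = 48
  K = 47
  V = -17 − 47 = -64
Policy B (N − 30):
  J = 80
  N = 48 − 30 = 18
  K = -11 − 4·80 − 6·18 = -439
  V = -17 − (-439) = 422
V: -64 − 422 = -486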